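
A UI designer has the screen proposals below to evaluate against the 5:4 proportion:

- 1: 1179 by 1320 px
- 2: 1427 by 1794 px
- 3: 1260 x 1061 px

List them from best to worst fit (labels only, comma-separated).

2, 3, 1

Ratios: 1 = 1320 / 1179 ≈ 1.120; 2 = 1794 / 1427 ≈ 1.257; 3 = 1260 / 1061 ≈ 1.188.
|Δ from 1.250|: 1 0.130; 2 0.007; 3 0.062.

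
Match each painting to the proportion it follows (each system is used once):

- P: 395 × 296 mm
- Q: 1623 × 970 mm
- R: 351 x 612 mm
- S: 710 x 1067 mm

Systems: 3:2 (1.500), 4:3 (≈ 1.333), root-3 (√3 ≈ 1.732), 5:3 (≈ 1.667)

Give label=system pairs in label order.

Ratios: P ≈ 1.334; Q ≈ 1.673; R ≈ 1.744; S ≈ 1.503.
Targets: 3:2 ≈ 1.500; 4:3 ≈ 1.333; root-3 ≈ 1.732; 5:3 ≈ 1.667.

P=4:3, Q=5:3, R=root-3, S=3:2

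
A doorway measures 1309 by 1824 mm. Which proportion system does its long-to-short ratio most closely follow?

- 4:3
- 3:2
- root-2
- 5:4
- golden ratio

root-2

1824/1309 ≈ 1.393. Nearest candidates are root-2 (1.414, off by 0.021) and 4:3 (1.333, off by 0.060).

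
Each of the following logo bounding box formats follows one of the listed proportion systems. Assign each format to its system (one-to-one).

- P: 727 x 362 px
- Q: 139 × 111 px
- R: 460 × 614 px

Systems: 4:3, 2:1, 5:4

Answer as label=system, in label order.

Ratios: P ≈ 2.008; Q ≈ 1.252; R ≈ 1.335.
Targets: 4:3 ≈ 1.333; 2:1 ≈ 2.000; 5:4 ≈ 1.250.

P=2:1, Q=5:4, R=4:3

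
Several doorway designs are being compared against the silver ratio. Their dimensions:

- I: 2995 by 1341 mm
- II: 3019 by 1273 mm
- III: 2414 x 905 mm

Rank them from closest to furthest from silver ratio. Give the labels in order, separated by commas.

I: 2995/1341 ≈ 2.233 → |2.233 − 2.414| = 0.181
II: 3019/1273 ≈ 2.372 → |2.372 − 2.414| = 0.042
III: 2414/905 ≈ 2.667 → |2.667 − 2.414| = 0.253

II, I, III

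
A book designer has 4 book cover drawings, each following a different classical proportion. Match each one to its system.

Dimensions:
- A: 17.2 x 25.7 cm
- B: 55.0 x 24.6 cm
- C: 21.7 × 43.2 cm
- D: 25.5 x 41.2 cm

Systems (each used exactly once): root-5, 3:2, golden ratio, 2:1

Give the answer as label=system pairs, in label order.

A=3:2, B=root-5, C=2:1, D=golden ratio

Ratios: A ≈ 1.494; B ≈ 2.236; C ≈ 1.991; D ≈ 1.616.
Targets: root-5 ≈ 2.236; 3:2 ≈ 1.500; golden ratio ≈ 1.618; 2:1 ≈ 2.000.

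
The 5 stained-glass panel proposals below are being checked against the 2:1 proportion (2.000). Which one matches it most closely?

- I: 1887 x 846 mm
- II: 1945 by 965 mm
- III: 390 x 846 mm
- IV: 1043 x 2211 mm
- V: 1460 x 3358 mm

II

Ratios (long/short): I ≈ 2.230; II ≈ 2.016; III ≈ 2.169; IV ≈ 2.120; V ≈ 2.300.
2:1 ≈ 2.000; option II is nearest (Δ 0.016).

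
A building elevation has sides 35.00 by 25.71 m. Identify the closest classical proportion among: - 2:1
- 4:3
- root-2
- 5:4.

4:3

Ratio = 35.00 / 25.71 ≈ 1.361.
Distances: 2:1 2.000 (Δ 0.639); 4:3 1.333 (Δ 0.028); root-2 1.414 (Δ 0.053); 5:4 1.250 (Δ 0.111).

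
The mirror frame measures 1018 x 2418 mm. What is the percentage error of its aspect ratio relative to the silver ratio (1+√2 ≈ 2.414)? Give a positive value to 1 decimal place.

1.6%

Ratio = 2418 / 1018 ≈ 2.3752.
Ideal silver ratio ≈ 2.4142. |2.3752 − 2.4142| / 2.4142 ≈ 1.62% → 1.6%.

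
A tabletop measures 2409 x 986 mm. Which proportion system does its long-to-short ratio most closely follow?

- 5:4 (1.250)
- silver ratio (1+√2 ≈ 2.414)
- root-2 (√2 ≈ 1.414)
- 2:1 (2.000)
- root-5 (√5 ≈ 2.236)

silver ratio

Ratio = 2409 / 986 ≈ 2.443.
Distances: 5:4 1.250 (Δ 1.193); silver ratio 2.414 (Δ 0.029); root-2 1.414 (Δ 1.029); 2:1 2.000 (Δ 0.443); root-5 2.236 (Δ 0.207).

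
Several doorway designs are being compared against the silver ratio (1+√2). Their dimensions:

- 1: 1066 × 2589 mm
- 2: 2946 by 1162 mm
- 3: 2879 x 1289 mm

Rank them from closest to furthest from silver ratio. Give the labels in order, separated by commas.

Ratios: 1 = 2589 / 1066 ≈ 2.429; 2 = 2946 / 1162 ≈ 2.535; 3 = 2879 / 1289 ≈ 2.234.
|Δ from 2.414|: 1 0.015; 2 0.121; 3 0.180.

1, 2, 3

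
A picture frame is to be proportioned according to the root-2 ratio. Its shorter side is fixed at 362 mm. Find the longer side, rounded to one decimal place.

root-2 ≈ 1.41421.
Longer side = 362 × 1.41421 ≈ 511.944 → 511.9 mm.

511.9 mm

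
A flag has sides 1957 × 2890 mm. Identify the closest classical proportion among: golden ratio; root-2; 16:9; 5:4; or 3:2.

3:2

Ratio = 2890 / 1957 ≈ 1.477.
Distances: golden ratio 1.618 (Δ 0.141); root-2 1.414 (Δ 0.063); 16:9 1.778 (Δ 0.301); 5:4 1.250 (Δ 0.227); 3:2 1.500 (Δ 0.023).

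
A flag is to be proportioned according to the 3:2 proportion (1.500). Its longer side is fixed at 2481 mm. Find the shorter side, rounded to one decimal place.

3:2 = 1.50000.
Shorter side = 2481 ÷ 1.50000 ≈ 1654.000 → 1654.0 mm.

1654.0 mm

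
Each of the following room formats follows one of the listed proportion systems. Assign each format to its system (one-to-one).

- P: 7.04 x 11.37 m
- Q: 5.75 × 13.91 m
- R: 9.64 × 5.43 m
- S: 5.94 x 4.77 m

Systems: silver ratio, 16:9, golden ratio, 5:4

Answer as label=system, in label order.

P=golden ratio, Q=silver ratio, R=16:9, S=5:4

P = 11.37/7.04 ≈ 1.615 → golden ratio (1.618)
Q = 13.91/5.75 ≈ 2.419 → silver ratio (2.414)
R = 9.64/5.43 ≈ 1.775 → 16:9 (1.778)
S = 5.94/4.77 ≈ 1.245 → 5:4 (1.250)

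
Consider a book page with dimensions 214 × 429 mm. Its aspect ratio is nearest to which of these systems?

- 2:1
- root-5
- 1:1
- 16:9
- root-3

2:1

Ratio = 429 / 214 ≈ 2.005.
Distances: 2:1 2.000 (Δ 0.005); root-5 2.236 (Δ 0.231); 1:1 1.000 (Δ 1.005); 16:9 1.778 (Δ 0.227); root-3 1.732 (Δ 0.273).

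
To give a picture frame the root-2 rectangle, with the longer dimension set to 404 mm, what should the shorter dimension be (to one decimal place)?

root-2 ≈ 1.41421.
Shorter side = 404 ÷ 1.41421 ≈ 285.672 → 285.7 mm.

285.7 mm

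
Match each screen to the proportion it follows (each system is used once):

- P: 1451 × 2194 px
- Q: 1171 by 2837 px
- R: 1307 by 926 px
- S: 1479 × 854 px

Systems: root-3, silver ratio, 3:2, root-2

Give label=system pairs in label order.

P = 2194/1451 ≈ 1.512 → 3:2 (1.500)
Q = 2837/1171 ≈ 2.423 → silver ratio (2.414)
R = 1307/926 ≈ 1.411 → root-2 (1.414)
S = 1479/854 ≈ 1.732 → root-3 (1.732)

P=3:2, Q=silver ratio, R=root-2, S=root-3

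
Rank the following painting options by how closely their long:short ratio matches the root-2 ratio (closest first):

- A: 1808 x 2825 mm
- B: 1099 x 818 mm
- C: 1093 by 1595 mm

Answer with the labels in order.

C, B, A

Ratios: A = 2825 / 1808 ≈ 1.562; B = 1099 / 818 ≈ 1.344; C = 1595 / 1093 ≈ 1.459.
|Δ from 1.414|: A 0.148; B 0.070; C 0.045.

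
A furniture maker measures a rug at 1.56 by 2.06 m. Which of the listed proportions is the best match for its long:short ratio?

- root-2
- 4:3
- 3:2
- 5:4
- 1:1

Ratio = 2.06 / 1.56 ≈ 1.321.
Distances: root-2 1.414 (Δ 0.093); 4:3 1.333 (Δ 0.012); 3:2 1.500 (Δ 0.179); 5:4 1.250 (Δ 0.071); 1:1 1.000 (Δ 0.321).

4:3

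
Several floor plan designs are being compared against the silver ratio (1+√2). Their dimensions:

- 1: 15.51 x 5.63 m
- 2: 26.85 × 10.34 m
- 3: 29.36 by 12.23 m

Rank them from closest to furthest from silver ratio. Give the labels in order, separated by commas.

Ratios: 1 = 15.51 / 5.63 ≈ 2.755; 2 = 26.85 / 10.34 ≈ 2.597; 3 = 29.36 / 12.23 ≈ 2.401.
|Δ from 2.414|: 1 0.341; 2 0.183; 3 0.013.

3, 2, 1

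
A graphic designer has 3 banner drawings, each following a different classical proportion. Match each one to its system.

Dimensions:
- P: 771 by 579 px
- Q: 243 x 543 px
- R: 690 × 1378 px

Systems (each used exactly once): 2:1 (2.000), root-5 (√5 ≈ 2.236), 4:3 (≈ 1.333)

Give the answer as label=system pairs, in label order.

Ratios: P ≈ 1.332; Q ≈ 2.235; R ≈ 1.997.
Targets: 2:1 ≈ 2.000; root-5 ≈ 2.236; 4:3 ≈ 1.333.

P=4:3, Q=root-5, R=2:1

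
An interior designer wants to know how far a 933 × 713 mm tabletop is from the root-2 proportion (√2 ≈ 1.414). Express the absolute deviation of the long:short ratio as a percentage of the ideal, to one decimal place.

Ratio = 933 / 713 ≈ 1.3086.
Ideal root-2 ≈ 1.4142. |1.3086 − 1.4142| / 1.4142 ≈ 7.47% → 7.5%.

7.5%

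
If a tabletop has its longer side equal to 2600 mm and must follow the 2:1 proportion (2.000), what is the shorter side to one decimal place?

1300.0 mm

2:1 = 2.00000.
Shorter side = 2600 ÷ 2.00000 ≈ 1300.000 → 1300.0 mm.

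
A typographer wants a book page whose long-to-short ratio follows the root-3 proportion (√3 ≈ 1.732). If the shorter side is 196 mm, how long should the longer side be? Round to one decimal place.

root-3 ≈ 1.73205.
Longer side = 196 × 1.73205 ≈ 339.482 → 339.5 mm.

339.5 mm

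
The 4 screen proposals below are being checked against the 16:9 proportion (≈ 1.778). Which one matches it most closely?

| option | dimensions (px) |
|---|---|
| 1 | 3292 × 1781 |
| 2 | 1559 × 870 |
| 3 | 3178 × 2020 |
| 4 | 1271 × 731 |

2

Target 16:9 ≈ 1.778.
1: 1.848 (Δ0.070)  2: 1.792 (Δ0.014)  3: 1.573 (Δ0.205)  4: 1.739 (Δ0.039)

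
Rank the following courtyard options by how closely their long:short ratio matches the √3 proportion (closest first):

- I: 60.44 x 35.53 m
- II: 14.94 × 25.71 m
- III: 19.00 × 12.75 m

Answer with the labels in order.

II, I, III

Ratios: I = 60.44 / 35.53 ≈ 1.701; II = 25.71 / 14.94 ≈ 1.721; III = 19.00 / 12.75 ≈ 1.490.
|Δ from 1.732|: I 0.031; II 0.011; III 0.242.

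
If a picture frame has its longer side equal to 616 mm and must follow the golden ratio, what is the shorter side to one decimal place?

golden ratio ≈ 1.61803.
Shorter side = 616 ÷ 1.61803 ≈ 380.710 → 380.7 mm.

380.7 mm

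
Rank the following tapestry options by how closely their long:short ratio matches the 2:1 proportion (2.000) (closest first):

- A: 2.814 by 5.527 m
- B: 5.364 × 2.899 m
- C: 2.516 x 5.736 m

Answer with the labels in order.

A, B, C

Ratios: A = 5.527 / 2.814 ≈ 1.964; B = 5.364 / 2.899 ≈ 1.850; C = 5.736 / 2.516 ≈ 2.280.
|Δ from 2.000|: A 0.036; B 0.150; C 0.280.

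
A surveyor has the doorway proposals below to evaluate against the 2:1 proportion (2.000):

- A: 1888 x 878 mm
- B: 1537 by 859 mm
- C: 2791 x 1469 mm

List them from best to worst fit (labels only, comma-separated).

Ratios: A = 1888 / 878 ≈ 2.150; B = 1537 / 859 ≈ 1.789; C = 2791 / 1469 ≈ 1.900.
|Δ from 2.000|: A 0.150; B 0.211; C 0.100.

C, A, B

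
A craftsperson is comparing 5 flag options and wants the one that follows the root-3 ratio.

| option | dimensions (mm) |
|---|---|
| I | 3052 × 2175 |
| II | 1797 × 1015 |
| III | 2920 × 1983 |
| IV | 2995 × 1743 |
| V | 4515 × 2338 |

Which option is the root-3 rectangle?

IV

Target root-3 ≈ 1.732.
I: 1.403 (Δ0.329)  II: 1.770 (Δ0.038)  III: 1.473 (Δ0.259)  IV: 1.718 (Δ0.014)  V: 1.931 (Δ0.199)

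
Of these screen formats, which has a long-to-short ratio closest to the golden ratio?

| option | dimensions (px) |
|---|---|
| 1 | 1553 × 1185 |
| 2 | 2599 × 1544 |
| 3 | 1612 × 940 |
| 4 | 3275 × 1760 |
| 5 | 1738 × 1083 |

5

Target golden ratio ≈ 1.618.
1: 1.311 (Δ0.307)  2: 1.683 (Δ0.065)  3: 1.715 (Δ0.097)  4: 1.861 (Δ0.243)  5: 1.605 (Δ0.013)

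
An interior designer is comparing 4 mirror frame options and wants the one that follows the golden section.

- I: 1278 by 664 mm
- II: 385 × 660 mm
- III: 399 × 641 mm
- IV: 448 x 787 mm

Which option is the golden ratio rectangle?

III

Ratios (long/short): I ≈ 1.925; II ≈ 1.714; III ≈ 1.607; IV ≈ 1.757.
golden ratio ≈ 1.618; option III is nearest (Δ 0.011).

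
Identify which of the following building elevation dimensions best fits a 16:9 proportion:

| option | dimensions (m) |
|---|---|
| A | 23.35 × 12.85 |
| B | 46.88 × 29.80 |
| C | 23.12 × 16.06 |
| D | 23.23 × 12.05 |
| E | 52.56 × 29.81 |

Ratios (long/short): A ≈ 1.817; B ≈ 1.573; C ≈ 1.440; D ≈ 1.928; E ≈ 1.763.
16:9 ≈ 1.778; option E is nearest (Δ 0.015).

E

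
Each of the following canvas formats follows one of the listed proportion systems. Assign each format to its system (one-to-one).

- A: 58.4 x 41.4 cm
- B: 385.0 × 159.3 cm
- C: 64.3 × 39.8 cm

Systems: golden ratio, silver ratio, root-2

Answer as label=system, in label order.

A=root-2, B=silver ratio, C=golden ratio

A = 58.4/41.4 ≈ 1.411 → root-2 (1.414)
B = 385.0/159.3 ≈ 2.417 → silver ratio (2.414)
C = 64.3/39.8 ≈ 1.616 → golden ratio (1.618)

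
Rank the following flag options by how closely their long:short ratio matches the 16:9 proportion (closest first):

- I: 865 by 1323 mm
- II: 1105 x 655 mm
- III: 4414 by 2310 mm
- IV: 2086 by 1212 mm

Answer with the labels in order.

IV, II, III, I

I: 1323/865 ≈ 1.529 → |1.529 − 1.778| = 0.249
II: 1105/655 ≈ 1.687 → |1.687 − 1.778| = 0.091
III: 4414/2310 ≈ 1.911 → |1.911 − 1.778| = 0.133
IV: 2086/1212 ≈ 1.721 → |1.721 − 1.778| = 0.057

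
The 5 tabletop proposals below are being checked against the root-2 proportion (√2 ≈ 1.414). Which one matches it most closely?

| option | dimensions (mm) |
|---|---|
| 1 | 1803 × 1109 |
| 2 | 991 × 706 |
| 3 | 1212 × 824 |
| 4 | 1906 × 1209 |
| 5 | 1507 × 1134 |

Ratios (long/short): 1 ≈ 1.626; 2 ≈ 1.404; 3 ≈ 1.471; 4 ≈ 1.577; 5 ≈ 1.329.
root-2 ≈ 1.414; option 2 is nearest (Δ 0.010).

2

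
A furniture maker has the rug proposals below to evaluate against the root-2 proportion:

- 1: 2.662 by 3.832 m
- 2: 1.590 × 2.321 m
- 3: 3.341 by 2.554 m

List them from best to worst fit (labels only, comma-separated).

1: 3.832/2.662 ≈ 1.440 → |1.440 − 1.414| = 0.026
2: 2.321/1.590 ≈ 1.460 → |1.460 − 1.414| = 0.046
3: 3.341/2.554 ≈ 1.308 → |1.308 − 1.414| = 0.106

1, 2, 3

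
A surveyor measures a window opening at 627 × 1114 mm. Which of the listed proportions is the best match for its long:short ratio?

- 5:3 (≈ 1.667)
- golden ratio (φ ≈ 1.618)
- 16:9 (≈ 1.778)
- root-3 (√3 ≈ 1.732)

1114/627 ≈ 1.777. Nearest candidates are 16:9 (1.778, off by 0.001) and root-3 (1.732, off by 0.045).

16:9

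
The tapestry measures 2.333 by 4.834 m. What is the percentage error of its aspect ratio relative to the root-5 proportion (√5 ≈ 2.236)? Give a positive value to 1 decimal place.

7.3%

Ratio = 4.834 / 2.333 ≈ 2.0720.
Ideal root-5 ≈ 2.2361. |2.0720 − 2.2361| / 2.2361 ≈ 7.34% → 7.3%.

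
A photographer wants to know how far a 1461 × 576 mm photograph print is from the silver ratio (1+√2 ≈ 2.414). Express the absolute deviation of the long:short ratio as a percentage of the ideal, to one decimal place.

5.1%

Ratio = 1461 / 576 ≈ 2.5365.
Ideal silver ratio ≈ 2.4142. |2.5365 − 2.4142| / 2.4142 ≈ 5.07% → 5.1%.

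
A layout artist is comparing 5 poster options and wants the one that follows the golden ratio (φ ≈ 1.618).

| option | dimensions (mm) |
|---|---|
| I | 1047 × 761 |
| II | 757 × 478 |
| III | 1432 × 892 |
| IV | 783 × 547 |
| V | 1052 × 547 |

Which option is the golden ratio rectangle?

III

Ratios (long/short): I ≈ 1.376; II ≈ 1.584; III ≈ 1.605; IV ≈ 1.431; V ≈ 1.923.
golden ratio ≈ 1.618; option III is nearest (Δ 0.013).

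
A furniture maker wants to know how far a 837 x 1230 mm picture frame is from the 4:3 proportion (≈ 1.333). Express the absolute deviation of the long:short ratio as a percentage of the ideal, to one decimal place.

Ratio = 1230 / 837 ≈ 1.4695.
Ideal 4:3 ≈ 1.3333. |1.4695 − 1.3333| / 1.3333 ≈ 10.22% → 10.2%.

10.2%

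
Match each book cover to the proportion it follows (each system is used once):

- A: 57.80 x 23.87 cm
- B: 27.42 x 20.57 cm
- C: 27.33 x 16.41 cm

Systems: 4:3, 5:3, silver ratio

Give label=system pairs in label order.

A=silver ratio, B=4:3, C=5:3

A = 57.80/23.87 ≈ 2.421 → silver ratio (2.414)
B = 27.42/20.57 ≈ 1.333 → 4:3 (1.333)
C = 27.33/16.41 ≈ 1.665 → 5:3 (1.667)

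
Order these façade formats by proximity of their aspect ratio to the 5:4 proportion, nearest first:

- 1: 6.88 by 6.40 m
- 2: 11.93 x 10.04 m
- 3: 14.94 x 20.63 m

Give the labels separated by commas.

Ratios: 1 = 6.88 / 6.40 ≈ 1.075; 2 = 11.93 / 10.04 ≈ 1.188; 3 = 20.63 / 14.94 ≈ 1.381.
|Δ from 1.250|: 1 0.175; 2 0.062; 3 0.131.

2, 3, 1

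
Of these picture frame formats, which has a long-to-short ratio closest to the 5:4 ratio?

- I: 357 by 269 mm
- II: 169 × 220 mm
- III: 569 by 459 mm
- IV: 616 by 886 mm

III

Target 5:4 ≈ 1.250.
I: 1.327 (Δ0.077)  II: 1.302 (Δ0.052)  III: 1.240 (Δ0.010)  IV: 1.438 (Δ0.188)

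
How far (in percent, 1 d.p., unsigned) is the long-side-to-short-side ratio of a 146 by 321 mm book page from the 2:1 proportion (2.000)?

Ratio = 321 / 146 ≈ 2.1986.
Ideal 2:1 = 2.0000. |2.1986 − 2.0000| / 2.0000 ≈ 9.93% → 9.9%.

9.9%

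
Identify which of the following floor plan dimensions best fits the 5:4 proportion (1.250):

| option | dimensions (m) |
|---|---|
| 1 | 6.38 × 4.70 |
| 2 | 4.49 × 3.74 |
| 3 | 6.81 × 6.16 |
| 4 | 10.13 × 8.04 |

4

Ratios (long/short): 1 ≈ 1.357; 2 ≈ 1.201; 3 ≈ 1.106; 4 ≈ 1.260.
5:4 ≈ 1.250; option 4 is nearest (Δ 0.010).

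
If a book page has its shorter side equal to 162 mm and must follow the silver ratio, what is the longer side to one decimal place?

silver ratio ≈ 2.41421.
Longer side = 162 × 2.41421 ≈ 391.102 → 391.1 mm.

391.1 mm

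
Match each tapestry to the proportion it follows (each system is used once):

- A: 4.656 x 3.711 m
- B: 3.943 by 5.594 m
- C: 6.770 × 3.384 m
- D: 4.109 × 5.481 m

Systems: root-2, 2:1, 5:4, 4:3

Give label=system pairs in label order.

A=5:4, B=root-2, C=2:1, D=4:3

Ratios: A ≈ 1.255; B ≈ 1.419; C ≈ 2.001; D ≈ 1.334.
Targets: root-2 ≈ 1.414; 2:1 ≈ 2.000; 5:4 ≈ 1.250; 4:3 ≈ 1.333.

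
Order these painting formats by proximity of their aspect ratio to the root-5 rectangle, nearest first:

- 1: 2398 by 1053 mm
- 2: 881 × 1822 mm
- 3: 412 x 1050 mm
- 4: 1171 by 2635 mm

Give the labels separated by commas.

4, 1, 2, 3

Ratios: 1 = 2398 / 1053 ≈ 2.277; 2 = 1822 / 881 ≈ 2.068; 3 = 1050 / 412 ≈ 2.549; 4 = 2635 / 1171 ≈ 2.250.
|Δ from 2.236|: 1 0.041; 2 0.168; 3 0.313; 4 0.014.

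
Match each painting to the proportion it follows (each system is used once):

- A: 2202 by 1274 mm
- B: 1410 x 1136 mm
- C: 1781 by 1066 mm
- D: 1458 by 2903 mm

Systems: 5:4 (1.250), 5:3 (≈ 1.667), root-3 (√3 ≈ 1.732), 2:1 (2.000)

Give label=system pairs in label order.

Ratios: A ≈ 1.728; B ≈ 1.241; C ≈ 1.671; D ≈ 1.991.
Targets: 5:4 ≈ 1.250; 5:3 ≈ 1.667; root-3 ≈ 1.732; 2:1 ≈ 2.000.

A=root-3, B=5:4, C=5:3, D=2:1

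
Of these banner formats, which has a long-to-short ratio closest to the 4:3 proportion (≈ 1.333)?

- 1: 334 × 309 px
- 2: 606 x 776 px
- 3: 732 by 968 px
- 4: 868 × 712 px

Target 4:3 ≈ 1.333.
1: 1.081 (Δ0.252)  2: 1.281 (Δ0.052)  3: 1.322 (Δ0.011)  4: 1.219 (Δ0.114)

3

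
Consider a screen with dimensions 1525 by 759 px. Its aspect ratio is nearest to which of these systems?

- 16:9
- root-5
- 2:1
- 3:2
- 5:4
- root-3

2:1

Ratio = 1525 / 759 ≈ 2.009.
Distances: 16:9 1.778 (Δ 0.231); root-5 2.236 (Δ 0.227); 2:1 2.000 (Δ 0.009); 3:2 1.500 (Δ 0.509); 5:4 1.250 (Δ 0.759); root-3 1.732 (Δ 0.277).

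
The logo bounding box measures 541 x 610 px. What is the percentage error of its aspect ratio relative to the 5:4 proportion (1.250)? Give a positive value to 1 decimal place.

9.8%

Ratio = 610 / 541 ≈ 1.1275.
Ideal 5:4 = 1.2500. |1.1275 − 1.2500| / 1.2500 ≈ 9.80% → 9.8%.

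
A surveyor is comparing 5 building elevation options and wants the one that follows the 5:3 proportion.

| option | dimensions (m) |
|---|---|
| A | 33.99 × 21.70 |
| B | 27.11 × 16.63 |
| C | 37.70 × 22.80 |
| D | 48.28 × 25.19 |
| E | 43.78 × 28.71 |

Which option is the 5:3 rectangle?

Target 5:3 ≈ 1.667.
A: 1.566 (Δ0.101)  B: 1.630 (Δ0.037)  C: 1.654 (Δ0.013)  D: 1.917 (Δ0.250)  E: 1.525 (Δ0.142)

C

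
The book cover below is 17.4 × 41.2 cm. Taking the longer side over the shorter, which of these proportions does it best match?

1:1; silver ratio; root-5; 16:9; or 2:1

41.2/17.4 ≈ 2.368. Nearest candidates are silver ratio (2.414, off by 0.046) and root-5 (2.236, off by 0.132).

silver ratio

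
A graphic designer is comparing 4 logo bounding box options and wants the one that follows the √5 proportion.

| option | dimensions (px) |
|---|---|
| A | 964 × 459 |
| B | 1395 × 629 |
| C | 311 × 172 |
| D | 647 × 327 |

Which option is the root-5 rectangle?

Ratios (long/short): A ≈ 2.100; B ≈ 2.218; C ≈ 1.808; D ≈ 1.979.
root-5 ≈ 2.236; option B is nearest (Δ 0.018).

B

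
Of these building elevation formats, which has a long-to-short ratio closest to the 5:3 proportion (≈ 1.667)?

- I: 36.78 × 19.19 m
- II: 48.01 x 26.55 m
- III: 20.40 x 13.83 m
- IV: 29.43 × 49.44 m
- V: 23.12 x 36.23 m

Ratios (long/short): I ≈ 1.917; II ≈ 1.808; III ≈ 1.475; IV ≈ 1.680; V ≈ 1.567.
5:3 ≈ 1.667; option IV is nearest (Δ 0.013).

IV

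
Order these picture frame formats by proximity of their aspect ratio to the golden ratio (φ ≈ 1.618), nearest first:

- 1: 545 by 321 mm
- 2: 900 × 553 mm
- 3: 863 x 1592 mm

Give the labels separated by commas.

Ratios: 1 = 545 / 321 ≈ 1.698; 2 = 900 / 553 ≈ 1.627; 3 = 1592 / 863 ≈ 1.845.
|Δ from 1.618|: 1 0.080; 2 0.009; 3 0.227.

2, 1, 3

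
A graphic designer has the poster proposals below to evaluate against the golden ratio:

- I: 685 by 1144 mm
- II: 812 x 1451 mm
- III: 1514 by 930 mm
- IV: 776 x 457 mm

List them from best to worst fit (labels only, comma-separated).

III, I, IV, II

Ratios: I = 1144 / 685 ≈ 1.670; II = 1451 / 812 ≈ 1.787; III = 1514 / 930 ≈ 1.628; IV = 776 / 457 ≈ 1.698.
|Δ from 1.618|: I 0.052; II 0.169; III 0.010; IV 0.080.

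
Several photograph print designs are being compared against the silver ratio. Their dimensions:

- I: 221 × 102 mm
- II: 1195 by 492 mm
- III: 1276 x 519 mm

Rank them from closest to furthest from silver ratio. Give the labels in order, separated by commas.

I: 221/102 ≈ 2.167 → |2.167 − 2.414| = 0.247
II: 1195/492 ≈ 2.429 → |2.429 − 2.414| = 0.015
III: 1276/519 ≈ 2.459 → |2.459 − 2.414| = 0.045

II, III, I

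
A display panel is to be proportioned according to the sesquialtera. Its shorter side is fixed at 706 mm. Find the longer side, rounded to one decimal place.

3:2 = 1.50000.
Longer side = 706 × 1.50000 ≈ 1059.000 → 1059.0 mm.

1059.0 mm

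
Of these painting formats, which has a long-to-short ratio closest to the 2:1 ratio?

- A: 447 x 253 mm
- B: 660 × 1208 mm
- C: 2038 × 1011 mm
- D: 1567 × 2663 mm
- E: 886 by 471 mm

Target 2:1 ≈ 2.000.
A: 1.767 (Δ0.233)  B: 1.830 (Δ0.170)  C: 2.016 (Δ0.016)  D: 1.699 (Δ0.301)  E: 1.881 (Δ0.119)

C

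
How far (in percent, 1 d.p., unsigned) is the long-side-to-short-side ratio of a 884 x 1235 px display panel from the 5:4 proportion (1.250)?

11.8%

Ratio = 1235 / 884 ≈ 1.3971.
Ideal 5:4 = 1.2500. |1.3971 − 1.2500| / 1.2500 ≈ 11.77% → 11.8%.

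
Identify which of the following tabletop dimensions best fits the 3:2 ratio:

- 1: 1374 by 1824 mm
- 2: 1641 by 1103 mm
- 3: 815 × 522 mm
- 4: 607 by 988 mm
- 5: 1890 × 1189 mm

Ratios (long/short): 1 ≈ 1.328; 2 ≈ 1.488; 3 ≈ 1.561; 4 ≈ 1.628; 5 ≈ 1.590.
3:2 ≈ 1.500; option 2 is nearest (Δ 0.012).

2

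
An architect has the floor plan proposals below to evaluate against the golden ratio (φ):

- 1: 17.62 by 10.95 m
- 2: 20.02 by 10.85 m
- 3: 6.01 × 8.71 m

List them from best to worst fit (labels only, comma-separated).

1: 17.62/10.95 ≈ 1.609 → |1.609 − 1.618| = 0.009
2: 20.02/10.85 ≈ 1.845 → |1.845 − 1.618| = 0.227
3: 8.71/6.01 ≈ 1.449 → |1.449 − 1.618| = 0.169

1, 3, 2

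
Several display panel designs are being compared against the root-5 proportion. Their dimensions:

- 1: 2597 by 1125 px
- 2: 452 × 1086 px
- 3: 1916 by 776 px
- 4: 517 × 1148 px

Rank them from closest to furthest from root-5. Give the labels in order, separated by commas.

1: 2597/1125 ≈ 2.308 → |2.308 − 2.236| = 0.072
2: 1086/452 ≈ 2.403 → |2.403 − 2.236| = 0.167
3: 1916/776 ≈ 2.469 → |2.469 − 2.236| = 0.233
4: 1148/517 ≈ 2.221 → |2.221 − 2.236| = 0.015

4, 1, 2, 3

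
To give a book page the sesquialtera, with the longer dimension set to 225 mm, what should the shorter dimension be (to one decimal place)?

150.0 mm

3:2 = 1.50000.
Shorter side = 225 ÷ 1.50000 ≈ 150.000 → 150.0 mm.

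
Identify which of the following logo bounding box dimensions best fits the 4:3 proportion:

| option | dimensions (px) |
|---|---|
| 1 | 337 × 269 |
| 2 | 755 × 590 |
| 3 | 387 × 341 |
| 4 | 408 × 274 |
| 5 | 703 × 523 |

5

Target 4:3 ≈ 1.333.
1: 1.253 (Δ0.080)  2: 1.280 (Δ0.053)  3: 1.135 (Δ0.198)  4: 1.489 (Δ0.156)  5: 1.344 (Δ0.011)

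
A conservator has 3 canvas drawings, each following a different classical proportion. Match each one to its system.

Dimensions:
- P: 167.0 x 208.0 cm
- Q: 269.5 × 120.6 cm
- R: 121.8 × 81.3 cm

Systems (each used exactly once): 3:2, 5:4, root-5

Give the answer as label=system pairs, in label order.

Ratios: P ≈ 1.246; Q ≈ 2.235; R ≈ 1.498.
Targets: 3:2 ≈ 1.500; 5:4 ≈ 1.250; root-5 ≈ 2.236.

P=5:4, Q=root-5, R=3:2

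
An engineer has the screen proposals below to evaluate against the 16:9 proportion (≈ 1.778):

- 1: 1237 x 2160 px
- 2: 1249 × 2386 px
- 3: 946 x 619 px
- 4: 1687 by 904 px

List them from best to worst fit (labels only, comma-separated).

1: 2160/1237 ≈ 1.746 → |1.746 − 1.778| = 0.032
2: 2386/1249 ≈ 1.910 → |1.910 − 1.778| = 0.132
3: 946/619 ≈ 1.528 → |1.528 − 1.778| = 0.250
4: 1687/904 ≈ 1.866 → |1.866 − 1.778| = 0.088

1, 4, 2, 3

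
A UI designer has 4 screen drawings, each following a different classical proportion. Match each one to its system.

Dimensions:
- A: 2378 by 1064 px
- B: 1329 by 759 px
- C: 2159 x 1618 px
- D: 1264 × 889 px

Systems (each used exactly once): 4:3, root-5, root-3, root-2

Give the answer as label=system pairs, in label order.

Ratios: A ≈ 2.235; B ≈ 1.751; C ≈ 1.334; D ≈ 1.422.
Targets: 4:3 ≈ 1.333; root-5 ≈ 2.236; root-3 ≈ 1.732; root-2 ≈ 1.414.

A=root-5, B=root-3, C=4:3, D=root-2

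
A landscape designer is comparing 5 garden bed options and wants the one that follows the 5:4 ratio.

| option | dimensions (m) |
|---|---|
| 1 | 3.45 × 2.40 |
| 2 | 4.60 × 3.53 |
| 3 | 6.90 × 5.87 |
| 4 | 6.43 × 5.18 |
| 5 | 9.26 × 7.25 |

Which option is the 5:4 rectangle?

4

Target 5:4 ≈ 1.250.
1: 1.438 (Δ0.188)  2: 1.303 (Δ0.053)  3: 1.175 (Δ0.075)  4: 1.241 (Δ0.009)  5: 1.277 (Δ0.027)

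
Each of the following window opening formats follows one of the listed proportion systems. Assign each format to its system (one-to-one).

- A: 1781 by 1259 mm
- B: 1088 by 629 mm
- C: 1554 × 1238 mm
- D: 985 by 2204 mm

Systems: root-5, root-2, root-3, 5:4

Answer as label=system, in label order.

A = 1781/1259 ≈ 1.415 → root-2 (1.414)
B = 1088/629 ≈ 1.730 → root-3 (1.732)
C = 1554/1238 ≈ 1.255 → 5:4 (1.250)
D = 2204/985 ≈ 2.238 → root-5 (2.236)

A=root-2, B=root-3, C=5:4, D=root-5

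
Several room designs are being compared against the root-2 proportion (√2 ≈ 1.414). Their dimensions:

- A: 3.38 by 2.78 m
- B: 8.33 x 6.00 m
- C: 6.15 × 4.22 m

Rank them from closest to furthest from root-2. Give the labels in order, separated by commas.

B, C, A

A: 3.38/2.78 ≈ 1.216 → |1.216 − 1.414| = 0.198
B: 8.33/6.00 ≈ 1.388 → |1.388 − 1.414| = 0.026
C: 6.15/4.22 ≈ 1.457 → |1.457 − 1.414| = 0.043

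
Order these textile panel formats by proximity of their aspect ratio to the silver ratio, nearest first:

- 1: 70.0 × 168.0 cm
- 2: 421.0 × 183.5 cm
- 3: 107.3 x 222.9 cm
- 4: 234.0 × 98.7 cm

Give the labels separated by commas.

Ratios: 1 = 168.0 / 70.0 ≈ 2.400; 2 = 421.0 / 183.5 ≈ 2.294; 3 = 222.9 / 107.3 ≈ 2.077; 4 = 234.0 / 98.7 ≈ 2.371.
|Δ from 2.414|: 1 0.014; 2 0.120; 3 0.337; 4 0.043.

1, 4, 2, 3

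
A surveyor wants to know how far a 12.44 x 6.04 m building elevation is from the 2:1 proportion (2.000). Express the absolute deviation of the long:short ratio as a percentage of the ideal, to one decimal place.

Ratio = 12.44 / 6.04 ≈ 2.0596.
Ideal 2:1 = 2.0000. |2.0596 − 2.0000| / 2.0000 ≈ 2.98% → 3.0%.

3.0%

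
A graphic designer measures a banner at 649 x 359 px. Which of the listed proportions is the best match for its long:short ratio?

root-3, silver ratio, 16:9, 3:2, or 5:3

649/359 ≈ 1.808. Nearest candidates are 16:9 (1.778, off by 0.030) and root-3 (1.732, off by 0.076).

16:9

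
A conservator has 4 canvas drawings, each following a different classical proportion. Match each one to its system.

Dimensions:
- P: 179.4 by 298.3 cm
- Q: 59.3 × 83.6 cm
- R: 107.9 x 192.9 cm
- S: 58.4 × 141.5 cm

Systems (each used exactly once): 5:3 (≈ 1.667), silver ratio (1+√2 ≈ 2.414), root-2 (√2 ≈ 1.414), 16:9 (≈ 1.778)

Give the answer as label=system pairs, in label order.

P=5:3, Q=root-2, R=16:9, S=silver ratio

P = 298.3/179.4 ≈ 1.663 → 5:3 (1.667)
Q = 83.6/59.3 ≈ 1.410 → root-2 (1.414)
R = 192.9/107.9 ≈ 1.788 → 16:9 (1.778)
S = 141.5/58.4 ≈ 2.423 → silver ratio (2.414)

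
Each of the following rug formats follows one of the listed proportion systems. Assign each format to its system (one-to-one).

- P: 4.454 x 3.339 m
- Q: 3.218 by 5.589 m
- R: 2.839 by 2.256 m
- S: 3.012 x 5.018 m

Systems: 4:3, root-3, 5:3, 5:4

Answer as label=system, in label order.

P=4:3, Q=root-3, R=5:4, S=5:3

Ratios: P ≈ 1.334; Q ≈ 1.737; R ≈ 1.258; S ≈ 1.666.
Targets: 4:3 ≈ 1.333; root-3 ≈ 1.732; 5:3 ≈ 1.667; 5:4 ≈ 1.250.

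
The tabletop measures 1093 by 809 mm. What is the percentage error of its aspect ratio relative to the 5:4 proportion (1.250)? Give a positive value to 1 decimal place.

8.1%

Ratio = 1093 / 809 ≈ 1.3511.
Ideal 5:4 = 1.2500. |1.3511 − 1.2500| / 1.2500 ≈ 8.09% → 8.1%.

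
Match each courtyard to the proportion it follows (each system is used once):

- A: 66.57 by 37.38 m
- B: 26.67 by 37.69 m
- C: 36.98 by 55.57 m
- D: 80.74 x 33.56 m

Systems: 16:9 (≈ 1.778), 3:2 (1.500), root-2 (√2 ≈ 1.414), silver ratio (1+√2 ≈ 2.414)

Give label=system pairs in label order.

A=16:9, B=root-2, C=3:2, D=silver ratio

A = 66.57/37.38 ≈ 1.781 → 16:9 (1.778)
B = 37.69/26.67 ≈ 1.413 → root-2 (1.414)
C = 55.57/36.98 ≈ 1.503 → 3:2 (1.500)
D = 80.74/33.56 ≈ 2.406 → silver ratio (2.414)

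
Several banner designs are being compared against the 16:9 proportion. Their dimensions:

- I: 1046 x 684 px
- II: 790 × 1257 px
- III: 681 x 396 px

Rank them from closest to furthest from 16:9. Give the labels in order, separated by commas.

III, II, I

I: 1046/684 ≈ 1.529 → |1.529 − 1.778| = 0.249
II: 1257/790 ≈ 1.591 → |1.591 − 1.778| = 0.187
III: 681/396 ≈ 1.720 → |1.720 − 1.778| = 0.058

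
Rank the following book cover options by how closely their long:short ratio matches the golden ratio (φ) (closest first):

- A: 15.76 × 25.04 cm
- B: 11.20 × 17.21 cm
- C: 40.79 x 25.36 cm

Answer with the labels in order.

A: 25.04/15.76 ≈ 1.589 → |1.589 − 1.618| = 0.029
B: 17.21/11.20 ≈ 1.537 → |1.537 − 1.618| = 0.081
C: 40.79/25.36 ≈ 1.608 → |1.608 − 1.618| = 0.010

C, A, B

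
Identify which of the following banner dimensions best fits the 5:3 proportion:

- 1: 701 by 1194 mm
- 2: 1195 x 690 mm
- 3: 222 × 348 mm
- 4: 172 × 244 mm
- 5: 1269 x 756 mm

5

Target 5:3 ≈ 1.667.
1: 1.703 (Δ0.036)  2: 1.732 (Δ0.065)  3: 1.568 (Δ0.099)  4: 1.419 (Δ0.248)  5: 1.679 (Δ0.012)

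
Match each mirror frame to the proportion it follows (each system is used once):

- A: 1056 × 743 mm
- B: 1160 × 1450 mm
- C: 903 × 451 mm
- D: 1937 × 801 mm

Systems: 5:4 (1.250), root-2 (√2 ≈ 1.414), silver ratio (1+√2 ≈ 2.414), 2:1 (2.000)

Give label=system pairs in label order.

A = 1056/743 ≈ 1.421 → root-2 (1.414)
B = 1450/1160 ≈ 1.250 → 5:4 (1.250)
C = 903/451 ≈ 2.002 → 2:1 (2.000)
D = 1937/801 ≈ 2.418 → silver ratio (2.414)

A=root-2, B=5:4, C=2:1, D=silver ratio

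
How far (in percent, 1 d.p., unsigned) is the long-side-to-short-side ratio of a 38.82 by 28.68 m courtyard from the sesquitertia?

1.5%

Ratio = 38.82 / 28.68 ≈ 1.3536.
Ideal 4:3 ≈ 1.3333. |1.3536 − 1.3333| / 1.3333 ≈ 1.52% → 1.5%.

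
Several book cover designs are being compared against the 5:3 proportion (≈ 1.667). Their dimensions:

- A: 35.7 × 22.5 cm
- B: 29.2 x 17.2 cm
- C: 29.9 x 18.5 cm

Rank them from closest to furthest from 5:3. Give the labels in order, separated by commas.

B, C, A

Ratios: A = 35.7 / 22.5 ≈ 1.587; B = 29.2 / 17.2 ≈ 1.698; C = 29.9 / 18.5 ≈ 1.616.
|Δ from 1.667|: A 0.080; B 0.031; C 0.051.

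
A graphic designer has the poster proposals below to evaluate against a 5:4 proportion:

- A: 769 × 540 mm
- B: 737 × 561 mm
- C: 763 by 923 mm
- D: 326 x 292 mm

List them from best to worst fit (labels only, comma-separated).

Ratios: A = 769 / 540 ≈ 1.424; B = 737 / 561 ≈ 1.314; C = 923 / 763 ≈ 1.210; D = 326 / 292 ≈ 1.116.
|Δ from 1.250|: A 0.174; B 0.064; C 0.040; D 0.134.

C, B, D, A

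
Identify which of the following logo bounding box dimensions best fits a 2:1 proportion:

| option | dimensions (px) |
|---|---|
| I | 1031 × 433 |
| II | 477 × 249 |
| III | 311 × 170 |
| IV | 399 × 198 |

Ratios (long/short): I ≈ 2.381; II ≈ 1.916; III ≈ 1.829; IV ≈ 2.015.
2:1 ≈ 2.000; option IV is nearest (Δ 0.015).

IV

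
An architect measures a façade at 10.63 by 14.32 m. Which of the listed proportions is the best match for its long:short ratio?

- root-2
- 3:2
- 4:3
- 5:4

4:3

14.32/10.63 ≈ 1.347. Nearest candidates are 4:3 (1.333, off by 0.014) and root-2 (1.414, off by 0.067).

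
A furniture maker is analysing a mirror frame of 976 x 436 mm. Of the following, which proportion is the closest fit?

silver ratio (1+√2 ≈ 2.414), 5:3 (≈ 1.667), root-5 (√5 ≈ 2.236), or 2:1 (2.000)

root-5

976/436 ≈ 2.239. Nearest candidates are root-5 (2.236, off by 0.003) and silver ratio (2.414, off by 0.175).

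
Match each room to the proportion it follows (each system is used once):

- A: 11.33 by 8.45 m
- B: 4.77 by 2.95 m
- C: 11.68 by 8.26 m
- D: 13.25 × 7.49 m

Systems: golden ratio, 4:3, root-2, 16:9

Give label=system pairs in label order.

A=4:3, B=golden ratio, C=root-2, D=16:9

Ratios: A ≈ 1.341; B ≈ 1.617; C ≈ 1.414; D ≈ 1.769.
Targets: golden ratio ≈ 1.618; 4:3 ≈ 1.333; root-2 ≈ 1.414; 16:9 ≈ 1.778.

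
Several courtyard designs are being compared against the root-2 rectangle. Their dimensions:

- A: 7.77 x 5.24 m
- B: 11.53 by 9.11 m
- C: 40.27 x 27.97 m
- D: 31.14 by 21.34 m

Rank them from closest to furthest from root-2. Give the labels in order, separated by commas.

A: 7.77/5.24 ≈ 1.483 → |1.483 − 1.414| = 0.069
B: 11.53/9.11 ≈ 1.266 → |1.266 − 1.414| = 0.148
C: 40.27/27.97 ≈ 1.440 → |1.440 − 1.414| = 0.026
D: 31.14/21.34 ≈ 1.459 → |1.459 − 1.414| = 0.045

C, D, A, B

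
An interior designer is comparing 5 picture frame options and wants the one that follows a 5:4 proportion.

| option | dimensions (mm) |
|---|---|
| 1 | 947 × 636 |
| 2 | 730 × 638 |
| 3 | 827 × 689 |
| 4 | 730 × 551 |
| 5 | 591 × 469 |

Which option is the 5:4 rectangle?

Ratios (long/short): 1 ≈ 1.489; 2 ≈ 1.144; 3 ≈ 1.200; 4 ≈ 1.325; 5 ≈ 1.260.
5:4 ≈ 1.250; option 5 is nearest (Δ 0.010).

5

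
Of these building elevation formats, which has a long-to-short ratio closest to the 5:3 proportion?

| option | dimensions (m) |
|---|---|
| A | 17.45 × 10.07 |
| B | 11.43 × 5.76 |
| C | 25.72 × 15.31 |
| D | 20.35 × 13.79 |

C

Target 5:3 ≈ 1.667.
A: 1.733 (Δ0.066)  B: 1.984 (Δ0.317)  C: 1.680 (Δ0.013)  D: 1.476 (Δ0.191)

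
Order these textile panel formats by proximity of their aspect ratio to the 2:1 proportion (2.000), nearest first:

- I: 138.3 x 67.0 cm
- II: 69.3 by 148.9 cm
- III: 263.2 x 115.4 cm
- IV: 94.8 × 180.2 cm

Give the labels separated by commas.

I, IV, II, III

Ratios: I = 138.3 / 67.0 ≈ 2.064; II = 148.9 / 69.3 ≈ 2.149; III = 263.2 / 115.4 ≈ 2.281; IV = 180.2 / 94.8 ≈ 1.901.
|Δ from 2.000|: I 0.064; II 0.149; III 0.281; IV 0.099.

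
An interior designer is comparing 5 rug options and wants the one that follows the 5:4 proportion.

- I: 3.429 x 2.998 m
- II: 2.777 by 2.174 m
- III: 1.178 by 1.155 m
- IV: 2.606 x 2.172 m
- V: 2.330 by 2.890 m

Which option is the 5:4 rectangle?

V

Ratios (long/short): I ≈ 1.144; II ≈ 1.277; III ≈ 1.020; IV ≈ 1.200; V ≈ 1.240.
5:4 ≈ 1.250; option V is nearest (Δ 0.010).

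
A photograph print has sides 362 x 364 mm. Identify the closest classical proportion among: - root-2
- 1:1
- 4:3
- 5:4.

1:1

Ratio = 364 / 362 ≈ 1.006.
Distances: root-2 1.414 (Δ 0.408); 1:1 1.000 (Δ 0.006); 4:3 1.333 (Δ 0.327); 5:4 1.250 (Δ 0.244).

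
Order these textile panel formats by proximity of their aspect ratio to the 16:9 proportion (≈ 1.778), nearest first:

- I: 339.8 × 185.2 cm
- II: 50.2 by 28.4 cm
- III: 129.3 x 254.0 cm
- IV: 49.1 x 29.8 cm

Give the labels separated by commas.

II, I, IV, III

I: 339.8/185.2 ≈ 1.835 → |1.835 − 1.778| = 0.057
II: 50.2/28.4 ≈ 1.768 → |1.768 − 1.778| = 0.010
III: 254.0/129.3 ≈ 1.964 → |1.964 − 1.778| = 0.186
IV: 49.1/29.8 ≈ 1.648 → |1.648 − 1.778| = 0.130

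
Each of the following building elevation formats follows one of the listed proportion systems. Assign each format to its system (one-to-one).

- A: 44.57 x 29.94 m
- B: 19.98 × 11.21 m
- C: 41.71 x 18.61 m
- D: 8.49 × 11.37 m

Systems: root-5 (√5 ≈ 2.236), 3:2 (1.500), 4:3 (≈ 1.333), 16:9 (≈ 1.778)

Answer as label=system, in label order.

A=3:2, B=16:9, C=root-5, D=4:3

A = 44.57/29.94 ≈ 1.489 → 3:2 (1.500)
B = 19.98/11.21 ≈ 1.782 → 16:9 (1.778)
C = 41.71/18.61 ≈ 2.241 → root-5 (2.236)
D = 11.37/8.49 ≈ 1.339 → 4:3 (1.333)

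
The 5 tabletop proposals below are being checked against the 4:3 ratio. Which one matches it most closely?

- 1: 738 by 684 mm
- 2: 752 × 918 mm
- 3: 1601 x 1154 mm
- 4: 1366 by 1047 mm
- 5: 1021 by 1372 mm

5

Ratios (long/short): 1 ≈ 1.079; 2 ≈ 1.221; 3 ≈ 1.387; 4 ≈ 1.305; 5 ≈ 1.344.
4:3 ≈ 1.333; option 5 is nearest (Δ 0.011).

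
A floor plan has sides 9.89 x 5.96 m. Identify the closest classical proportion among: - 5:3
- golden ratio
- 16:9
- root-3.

5:3

Ratio = 9.89 / 5.96 ≈ 1.659.
Distances: 5:3 1.667 (Δ 0.008); golden ratio 1.618 (Δ 0.041); 16:9 1.778 (Δ 0.119); root-3 1.732 (Δ 0.073).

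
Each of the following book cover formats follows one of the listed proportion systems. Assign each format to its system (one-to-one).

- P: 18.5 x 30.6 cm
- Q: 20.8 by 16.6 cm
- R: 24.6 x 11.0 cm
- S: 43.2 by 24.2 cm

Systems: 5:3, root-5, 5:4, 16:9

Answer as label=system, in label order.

P=5:3, Q=5:4, R=root-5, S=16:9

P = 30.6/18.5 ≈ 1.654 → 5:3 (1.667)
Q = 20.8/16.6 ≈ 1.253 → 5:4 (1.250)
R = 24.6/11.0 ≈ 2.236 → root-5 (2.236)
S = 43.2/24.2 ≈ 1.785 → 16:9 (1.778)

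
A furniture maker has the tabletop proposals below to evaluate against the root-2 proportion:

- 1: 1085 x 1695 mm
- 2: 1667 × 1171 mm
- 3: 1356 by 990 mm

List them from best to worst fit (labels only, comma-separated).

1: 1695/1085 ≈ 1.562 → |1.562 − 1.414| = 0.148
2: 1667/1171 ≈ 1.424 → |1.424 − 1.414| = 0.010
3: 1356/990 ≈ 1.370 → |1.370 − 1.414| = 0.044

2, 3, 1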